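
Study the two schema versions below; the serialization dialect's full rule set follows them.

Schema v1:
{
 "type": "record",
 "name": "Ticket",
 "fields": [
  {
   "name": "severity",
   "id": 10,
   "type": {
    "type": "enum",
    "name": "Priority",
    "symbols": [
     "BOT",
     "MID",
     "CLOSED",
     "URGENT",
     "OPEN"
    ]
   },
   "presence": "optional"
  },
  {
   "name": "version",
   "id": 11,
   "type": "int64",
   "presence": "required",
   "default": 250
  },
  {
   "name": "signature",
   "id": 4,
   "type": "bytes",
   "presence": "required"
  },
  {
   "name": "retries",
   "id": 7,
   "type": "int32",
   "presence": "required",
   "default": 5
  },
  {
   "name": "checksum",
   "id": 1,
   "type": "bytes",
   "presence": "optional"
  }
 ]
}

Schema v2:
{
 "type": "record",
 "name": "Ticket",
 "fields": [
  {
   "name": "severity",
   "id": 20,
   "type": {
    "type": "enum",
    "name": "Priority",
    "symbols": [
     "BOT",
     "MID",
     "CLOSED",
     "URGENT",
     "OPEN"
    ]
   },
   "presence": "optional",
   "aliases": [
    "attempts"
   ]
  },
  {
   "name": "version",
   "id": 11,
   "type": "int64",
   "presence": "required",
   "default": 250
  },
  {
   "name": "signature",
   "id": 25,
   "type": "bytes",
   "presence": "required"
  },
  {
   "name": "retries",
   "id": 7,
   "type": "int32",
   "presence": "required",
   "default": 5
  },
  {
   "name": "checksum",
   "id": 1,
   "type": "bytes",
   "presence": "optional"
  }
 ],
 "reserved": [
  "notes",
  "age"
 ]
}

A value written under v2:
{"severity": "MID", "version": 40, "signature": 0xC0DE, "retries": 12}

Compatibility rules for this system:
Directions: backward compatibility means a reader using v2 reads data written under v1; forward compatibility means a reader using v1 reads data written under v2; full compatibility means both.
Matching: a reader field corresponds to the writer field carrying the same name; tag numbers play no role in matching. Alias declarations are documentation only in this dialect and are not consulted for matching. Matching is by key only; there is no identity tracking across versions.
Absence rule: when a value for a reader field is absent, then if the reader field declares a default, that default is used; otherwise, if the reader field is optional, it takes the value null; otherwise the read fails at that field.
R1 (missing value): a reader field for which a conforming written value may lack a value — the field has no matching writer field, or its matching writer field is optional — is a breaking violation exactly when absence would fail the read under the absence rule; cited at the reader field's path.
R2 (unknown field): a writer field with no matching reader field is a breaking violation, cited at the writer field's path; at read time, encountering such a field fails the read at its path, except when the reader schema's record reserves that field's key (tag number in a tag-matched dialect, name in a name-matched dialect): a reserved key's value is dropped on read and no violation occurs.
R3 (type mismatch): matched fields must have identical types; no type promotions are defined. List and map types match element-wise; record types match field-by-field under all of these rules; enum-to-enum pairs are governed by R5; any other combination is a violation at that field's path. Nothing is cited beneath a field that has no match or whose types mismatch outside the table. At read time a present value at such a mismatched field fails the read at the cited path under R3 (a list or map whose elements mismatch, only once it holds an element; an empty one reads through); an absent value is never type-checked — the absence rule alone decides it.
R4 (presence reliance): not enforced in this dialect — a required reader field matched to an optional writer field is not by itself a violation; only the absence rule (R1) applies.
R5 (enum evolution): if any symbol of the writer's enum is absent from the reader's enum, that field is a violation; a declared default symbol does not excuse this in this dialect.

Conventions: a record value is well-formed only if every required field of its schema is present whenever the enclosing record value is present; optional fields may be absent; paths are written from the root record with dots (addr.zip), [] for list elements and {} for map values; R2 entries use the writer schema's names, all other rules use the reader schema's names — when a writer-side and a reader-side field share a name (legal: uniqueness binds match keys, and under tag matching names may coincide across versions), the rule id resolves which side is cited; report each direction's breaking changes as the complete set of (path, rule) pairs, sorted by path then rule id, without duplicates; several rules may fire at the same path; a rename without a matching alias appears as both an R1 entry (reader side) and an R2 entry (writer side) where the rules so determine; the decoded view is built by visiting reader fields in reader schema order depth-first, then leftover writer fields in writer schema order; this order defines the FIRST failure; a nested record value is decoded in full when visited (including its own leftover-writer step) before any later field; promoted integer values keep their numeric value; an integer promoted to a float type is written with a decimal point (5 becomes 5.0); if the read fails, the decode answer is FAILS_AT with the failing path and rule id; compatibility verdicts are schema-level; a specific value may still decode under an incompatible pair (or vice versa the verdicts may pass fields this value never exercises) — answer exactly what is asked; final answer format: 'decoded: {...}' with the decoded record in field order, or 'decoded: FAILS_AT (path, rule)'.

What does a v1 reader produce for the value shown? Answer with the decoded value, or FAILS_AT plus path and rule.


the writer's type comes first in each Ticket pair
decoding the Ticket value with the v1 reader:
  severity := "MID"
  version := 40
  signature := 0xC0DE
  retries := 12
  checksum := null (not supplied -> null)
  => decoded: {"severity": "MID", "version": 40, "signature": 0xC0DE, "retries": 12, "checksum": null}
checking off the Ticket differences that do not matter here:
  field severity in record Ticket: tag 10 changed to 20 -> triggers nothing under the printed rules; the Ticket answer is the same either way
  field signature in record Ticket: tag 4 changed to 25 -> triggers nothing under the printed rules; the Ticket answer is the same either way

decoded: {"severity": "MID", "version": 40, "signature": 0xC0DE, "retries": 12, "checksum": null}


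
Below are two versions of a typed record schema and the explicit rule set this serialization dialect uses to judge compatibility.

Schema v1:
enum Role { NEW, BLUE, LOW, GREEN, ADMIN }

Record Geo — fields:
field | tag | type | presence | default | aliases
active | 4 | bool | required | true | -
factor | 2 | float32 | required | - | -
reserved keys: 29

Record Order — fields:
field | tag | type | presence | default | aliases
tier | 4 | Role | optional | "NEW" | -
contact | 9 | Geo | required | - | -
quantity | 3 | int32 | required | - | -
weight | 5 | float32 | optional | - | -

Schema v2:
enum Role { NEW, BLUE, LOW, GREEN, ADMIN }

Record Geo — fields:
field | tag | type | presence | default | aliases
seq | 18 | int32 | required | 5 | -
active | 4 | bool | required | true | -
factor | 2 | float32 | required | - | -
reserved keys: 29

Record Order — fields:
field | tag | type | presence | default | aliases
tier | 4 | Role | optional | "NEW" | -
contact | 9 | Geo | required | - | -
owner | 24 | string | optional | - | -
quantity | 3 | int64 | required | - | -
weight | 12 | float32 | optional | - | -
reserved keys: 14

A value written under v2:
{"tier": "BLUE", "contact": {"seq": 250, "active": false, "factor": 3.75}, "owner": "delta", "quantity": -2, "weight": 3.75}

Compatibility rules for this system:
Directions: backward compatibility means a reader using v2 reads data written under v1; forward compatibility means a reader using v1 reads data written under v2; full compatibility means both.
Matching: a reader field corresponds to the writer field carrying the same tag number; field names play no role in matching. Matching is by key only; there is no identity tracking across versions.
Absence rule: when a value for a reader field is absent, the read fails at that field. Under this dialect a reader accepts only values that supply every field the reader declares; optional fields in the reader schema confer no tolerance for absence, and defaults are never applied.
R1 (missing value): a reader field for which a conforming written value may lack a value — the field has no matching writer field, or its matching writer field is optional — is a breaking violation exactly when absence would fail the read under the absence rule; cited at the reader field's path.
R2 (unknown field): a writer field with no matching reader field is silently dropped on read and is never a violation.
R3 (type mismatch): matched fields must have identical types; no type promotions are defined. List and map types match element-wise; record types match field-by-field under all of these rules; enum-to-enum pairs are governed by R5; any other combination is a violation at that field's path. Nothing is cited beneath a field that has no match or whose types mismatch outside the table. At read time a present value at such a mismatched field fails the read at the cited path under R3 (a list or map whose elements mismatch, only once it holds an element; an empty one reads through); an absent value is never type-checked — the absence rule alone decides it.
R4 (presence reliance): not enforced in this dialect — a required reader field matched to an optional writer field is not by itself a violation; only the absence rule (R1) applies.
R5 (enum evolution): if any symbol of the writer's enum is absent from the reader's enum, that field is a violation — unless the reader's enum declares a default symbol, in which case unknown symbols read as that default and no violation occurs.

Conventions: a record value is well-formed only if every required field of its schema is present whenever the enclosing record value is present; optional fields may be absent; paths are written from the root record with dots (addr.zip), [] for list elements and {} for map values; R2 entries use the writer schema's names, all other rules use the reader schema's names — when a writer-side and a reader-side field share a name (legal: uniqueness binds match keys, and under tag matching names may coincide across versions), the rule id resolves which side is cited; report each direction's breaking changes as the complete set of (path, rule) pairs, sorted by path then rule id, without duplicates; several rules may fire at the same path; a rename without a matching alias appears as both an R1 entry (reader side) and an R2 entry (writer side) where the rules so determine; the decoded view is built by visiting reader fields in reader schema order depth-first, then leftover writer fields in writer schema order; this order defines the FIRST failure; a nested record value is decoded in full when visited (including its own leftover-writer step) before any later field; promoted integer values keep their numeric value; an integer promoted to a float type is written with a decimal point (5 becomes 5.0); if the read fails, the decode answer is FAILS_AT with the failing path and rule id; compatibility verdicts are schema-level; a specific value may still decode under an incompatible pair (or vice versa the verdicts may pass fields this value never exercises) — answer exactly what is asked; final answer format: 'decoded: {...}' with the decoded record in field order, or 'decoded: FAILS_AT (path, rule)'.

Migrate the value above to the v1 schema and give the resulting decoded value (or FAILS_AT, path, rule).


each type pair in Order: writer, then reader
decoding the Order value with the v1 reader:
  tier := "BLUE"
  contact.active := false
  contact.factor := 3.75
  writer contact.seq: unmatched, discarded
  read fails at quantity under R3
  => FAILS_AT (quantity, R3)
checking off the Order differences that do not matter here:
  added field seq to record Geo: required int32, tag 18, default 5 (in v2 it sits immediately before active) -> changes Order's schema-level verdicts only — the decode of this value is the same
  field weight in record Order: tag 5 changed to 12 -> inert under this dialect — no rule fires on Order and the result does not move
  added field owner to record Order: optional string, tag 24 (in v2 it sits immediately before quantity) -> changes Order's schema-level verdicts only — the decode of this value is the same

decoded: FAILS_AT (quantity, R3)


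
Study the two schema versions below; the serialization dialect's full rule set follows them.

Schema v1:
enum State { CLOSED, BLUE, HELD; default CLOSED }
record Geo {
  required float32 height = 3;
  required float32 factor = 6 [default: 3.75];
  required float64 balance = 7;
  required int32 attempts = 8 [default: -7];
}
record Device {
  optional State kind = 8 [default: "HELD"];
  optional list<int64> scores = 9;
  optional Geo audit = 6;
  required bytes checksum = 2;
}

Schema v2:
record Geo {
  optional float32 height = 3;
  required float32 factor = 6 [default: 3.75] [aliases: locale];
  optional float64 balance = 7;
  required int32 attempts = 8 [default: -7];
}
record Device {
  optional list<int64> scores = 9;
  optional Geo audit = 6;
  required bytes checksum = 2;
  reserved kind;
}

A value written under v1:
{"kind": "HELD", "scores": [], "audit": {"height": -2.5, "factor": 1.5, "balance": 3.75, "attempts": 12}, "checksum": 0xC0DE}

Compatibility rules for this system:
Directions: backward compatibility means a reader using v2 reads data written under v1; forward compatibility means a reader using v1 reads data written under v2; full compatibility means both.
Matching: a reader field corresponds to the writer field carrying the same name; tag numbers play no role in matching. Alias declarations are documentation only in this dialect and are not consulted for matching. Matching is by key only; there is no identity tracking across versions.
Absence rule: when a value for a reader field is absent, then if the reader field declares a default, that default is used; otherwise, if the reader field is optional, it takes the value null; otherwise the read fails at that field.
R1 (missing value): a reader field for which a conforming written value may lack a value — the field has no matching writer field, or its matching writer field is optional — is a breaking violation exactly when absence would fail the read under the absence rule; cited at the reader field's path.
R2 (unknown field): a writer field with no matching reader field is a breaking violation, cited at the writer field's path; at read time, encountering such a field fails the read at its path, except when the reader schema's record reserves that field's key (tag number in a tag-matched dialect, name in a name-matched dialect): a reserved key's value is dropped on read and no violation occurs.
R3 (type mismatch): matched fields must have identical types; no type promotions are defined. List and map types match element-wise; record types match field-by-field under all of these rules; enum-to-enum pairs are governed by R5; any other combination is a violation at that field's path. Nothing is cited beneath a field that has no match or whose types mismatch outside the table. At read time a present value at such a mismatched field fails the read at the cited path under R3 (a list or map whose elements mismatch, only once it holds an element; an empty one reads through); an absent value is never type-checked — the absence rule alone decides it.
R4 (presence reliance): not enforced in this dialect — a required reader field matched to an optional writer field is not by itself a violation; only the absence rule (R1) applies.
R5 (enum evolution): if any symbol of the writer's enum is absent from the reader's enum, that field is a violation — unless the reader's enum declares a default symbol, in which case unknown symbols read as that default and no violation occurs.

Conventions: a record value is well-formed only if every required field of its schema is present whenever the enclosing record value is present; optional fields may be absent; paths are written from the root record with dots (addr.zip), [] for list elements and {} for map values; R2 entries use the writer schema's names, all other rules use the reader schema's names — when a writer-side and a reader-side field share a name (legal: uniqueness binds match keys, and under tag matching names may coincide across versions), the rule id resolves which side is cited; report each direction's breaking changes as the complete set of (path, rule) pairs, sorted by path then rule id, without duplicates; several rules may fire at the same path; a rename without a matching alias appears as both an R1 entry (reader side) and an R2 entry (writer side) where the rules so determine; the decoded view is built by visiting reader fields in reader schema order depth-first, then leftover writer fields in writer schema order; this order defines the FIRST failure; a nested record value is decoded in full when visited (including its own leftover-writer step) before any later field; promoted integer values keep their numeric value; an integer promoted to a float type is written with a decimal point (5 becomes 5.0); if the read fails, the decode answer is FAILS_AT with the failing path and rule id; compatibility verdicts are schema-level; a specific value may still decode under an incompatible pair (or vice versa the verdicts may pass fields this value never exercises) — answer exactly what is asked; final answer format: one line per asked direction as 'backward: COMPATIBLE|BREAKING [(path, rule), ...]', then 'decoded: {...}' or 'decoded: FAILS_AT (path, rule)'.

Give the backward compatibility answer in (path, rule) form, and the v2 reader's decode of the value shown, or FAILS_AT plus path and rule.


backward: COMPATIBLE []; decoded: {"scores": [], "audit": {"height": -2.5, "factor": 1.5, "balance": 3.75, "attempts": 12}, "checksum": 0xC0DE}

each type pair in Device: writer, then reader
backward for Device (reader v2, writer v1):
  scores <- scores (list<int64> -> list<int64>, writer optional)
  audit <- audit (Geo -> Geo, writer optional)
  checksum <- checksum (bytes -> bytes, writer required)
  writer field kind has no reader counterpart
  audit.height <- audit.height (float32 -> float32, writer required)
  audit.factor <- audit.factor (float32 -> float32, writer required)
  audit.balance <- audit.balance (float64 -> float64, writer required)
  audit.attempts <- audit.attempts (int32 -> int32, writer required)
  => backward verdict for Device: COMPATIBLE, no violations
decode (reader v2):
  scores := []
  audit.height := -2.5
  audit.factor := 1.5
  audit.balance := 3.75
  audit.attempts := 12
  checksum := 0xC0DE
  writer kind: reserved -> dropped
  => decoded: {"scores": [], "audit": {"height": -2.5, "factor": 1.5, "balance": 3.75, "attempts": 12}, "checksum": 0xC0DE}
the rest of the Device diff is inert for this question:
  field balance in record Geo: required changed to optional -> its effect on Device is confined to the forward direction, not asked
  field height in record Geo: required changed to optional -> its effect on Device is confined to the forward direction, not asked


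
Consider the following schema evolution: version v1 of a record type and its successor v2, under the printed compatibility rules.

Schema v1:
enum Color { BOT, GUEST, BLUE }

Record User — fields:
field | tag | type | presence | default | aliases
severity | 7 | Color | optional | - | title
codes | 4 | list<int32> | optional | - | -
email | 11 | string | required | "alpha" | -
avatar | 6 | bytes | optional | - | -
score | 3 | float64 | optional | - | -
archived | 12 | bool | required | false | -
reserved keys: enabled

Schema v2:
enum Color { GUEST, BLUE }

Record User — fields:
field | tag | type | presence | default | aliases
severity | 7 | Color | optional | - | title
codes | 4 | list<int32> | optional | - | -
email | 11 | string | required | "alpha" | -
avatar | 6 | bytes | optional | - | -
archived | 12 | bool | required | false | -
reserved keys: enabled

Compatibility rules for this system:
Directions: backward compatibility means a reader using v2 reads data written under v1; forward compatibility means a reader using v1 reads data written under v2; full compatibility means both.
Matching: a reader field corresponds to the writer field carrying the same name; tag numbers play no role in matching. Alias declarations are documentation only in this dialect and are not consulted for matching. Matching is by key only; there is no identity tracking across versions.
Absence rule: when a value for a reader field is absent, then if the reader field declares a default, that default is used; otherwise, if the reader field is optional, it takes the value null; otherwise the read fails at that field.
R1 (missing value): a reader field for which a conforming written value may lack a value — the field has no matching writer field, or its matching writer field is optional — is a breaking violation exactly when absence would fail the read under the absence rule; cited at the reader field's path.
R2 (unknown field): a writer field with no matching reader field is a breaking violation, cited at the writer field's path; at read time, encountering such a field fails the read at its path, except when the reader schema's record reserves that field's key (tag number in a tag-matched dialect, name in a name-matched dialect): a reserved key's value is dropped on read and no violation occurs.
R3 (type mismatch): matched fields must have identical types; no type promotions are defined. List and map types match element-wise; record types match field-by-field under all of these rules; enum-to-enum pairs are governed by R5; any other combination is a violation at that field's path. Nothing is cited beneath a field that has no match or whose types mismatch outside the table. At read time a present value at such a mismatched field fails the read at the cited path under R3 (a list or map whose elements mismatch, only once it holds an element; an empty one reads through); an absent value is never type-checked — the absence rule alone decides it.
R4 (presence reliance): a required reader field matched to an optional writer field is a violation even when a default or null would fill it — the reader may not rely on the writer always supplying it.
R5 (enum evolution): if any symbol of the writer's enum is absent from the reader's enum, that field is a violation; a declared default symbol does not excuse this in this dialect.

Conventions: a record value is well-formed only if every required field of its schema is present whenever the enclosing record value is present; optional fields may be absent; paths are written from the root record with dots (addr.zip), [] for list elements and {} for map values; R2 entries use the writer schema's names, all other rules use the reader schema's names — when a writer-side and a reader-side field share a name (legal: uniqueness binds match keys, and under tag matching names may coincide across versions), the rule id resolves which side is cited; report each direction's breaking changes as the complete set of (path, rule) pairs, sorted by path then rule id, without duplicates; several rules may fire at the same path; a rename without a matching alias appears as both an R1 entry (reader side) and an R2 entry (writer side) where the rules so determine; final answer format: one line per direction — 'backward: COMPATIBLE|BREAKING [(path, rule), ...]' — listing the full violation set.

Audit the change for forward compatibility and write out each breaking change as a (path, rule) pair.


arrows below run writer -> reader for User
checking forward for User: reader v1 against writer v2:
  severity <- severity (Color -> Color, writer optional)
  codes <- codes (list<int32> -> list<int32>, writer optional)
  email <- email (string -> string, writer required)
  avatar <- avatar (bytes -> bytes, writer optional)
  no writer field matches reader score
  archived <- archived (bool -> bool, writer required)
  => no violations; forward on User: COMPATIBLE
remaining User differences; none change what is asked:
  removed field score from record User -> its effect on User is confined to the backward direction, not asked
  enum Color (field severity in record User): symbol BOT removed -> its effect on User is confined to the backward direction, not asked

forward: COMPATIBLE []


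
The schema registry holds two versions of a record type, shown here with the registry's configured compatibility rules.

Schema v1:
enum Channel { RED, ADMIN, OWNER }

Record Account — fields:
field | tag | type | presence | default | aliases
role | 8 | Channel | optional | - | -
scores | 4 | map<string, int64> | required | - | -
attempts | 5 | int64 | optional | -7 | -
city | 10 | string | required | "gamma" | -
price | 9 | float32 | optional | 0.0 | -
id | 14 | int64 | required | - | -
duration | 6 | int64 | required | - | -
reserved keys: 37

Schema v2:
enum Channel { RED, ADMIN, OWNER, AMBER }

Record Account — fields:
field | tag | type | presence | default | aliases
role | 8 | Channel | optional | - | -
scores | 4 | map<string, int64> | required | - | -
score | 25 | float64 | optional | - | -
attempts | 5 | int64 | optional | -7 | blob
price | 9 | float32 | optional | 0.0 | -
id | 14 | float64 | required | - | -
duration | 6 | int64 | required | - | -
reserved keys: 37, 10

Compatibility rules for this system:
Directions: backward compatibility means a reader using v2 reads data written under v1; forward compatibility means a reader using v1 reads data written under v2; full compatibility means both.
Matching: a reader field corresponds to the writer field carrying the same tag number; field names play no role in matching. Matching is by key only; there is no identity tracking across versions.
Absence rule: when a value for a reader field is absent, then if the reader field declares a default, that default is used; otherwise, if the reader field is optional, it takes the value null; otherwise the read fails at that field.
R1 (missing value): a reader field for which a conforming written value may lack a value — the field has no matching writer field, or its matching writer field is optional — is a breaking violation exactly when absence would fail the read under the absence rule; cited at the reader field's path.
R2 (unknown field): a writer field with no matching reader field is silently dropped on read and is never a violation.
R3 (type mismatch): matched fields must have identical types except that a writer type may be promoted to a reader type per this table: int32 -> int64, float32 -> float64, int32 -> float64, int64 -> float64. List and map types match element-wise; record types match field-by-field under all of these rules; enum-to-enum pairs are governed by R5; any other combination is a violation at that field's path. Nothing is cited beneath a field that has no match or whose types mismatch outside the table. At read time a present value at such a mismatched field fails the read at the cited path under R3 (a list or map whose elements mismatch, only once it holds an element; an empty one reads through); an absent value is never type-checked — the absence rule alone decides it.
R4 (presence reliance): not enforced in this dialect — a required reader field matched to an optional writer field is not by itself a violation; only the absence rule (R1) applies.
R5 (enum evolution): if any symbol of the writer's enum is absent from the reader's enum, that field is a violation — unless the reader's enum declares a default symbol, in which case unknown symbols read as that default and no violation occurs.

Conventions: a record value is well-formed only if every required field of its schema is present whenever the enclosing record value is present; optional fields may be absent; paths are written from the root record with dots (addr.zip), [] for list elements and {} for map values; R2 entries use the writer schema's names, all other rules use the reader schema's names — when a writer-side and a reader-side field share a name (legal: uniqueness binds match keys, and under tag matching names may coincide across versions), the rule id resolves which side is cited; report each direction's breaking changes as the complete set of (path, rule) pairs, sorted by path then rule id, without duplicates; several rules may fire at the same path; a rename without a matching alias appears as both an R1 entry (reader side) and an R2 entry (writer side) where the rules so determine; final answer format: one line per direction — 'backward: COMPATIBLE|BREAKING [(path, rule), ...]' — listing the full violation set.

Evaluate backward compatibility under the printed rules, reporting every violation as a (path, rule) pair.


backward: COMPATIBLE []

arrows below run writer -> reader for Account
checking backward for Account: reader v2 against writer v1:
  role: Channel -> Channel, writer optional; from role
  scores: map<string, int64> -> map<string, int64>, writer required; from scores
  no writer field matches reader score
  attempts: int64 -> int64, writer optional; from attempts
  price: float32 -> float32, writer optional; from price
  id: int64 -> float64, writer required; from id
  duration: int64 -> int64, writer required; from duration
  leftover writer field: city
  nothing fires on Account: backward is COMPATIBLE
the other Account changes do not affect what is asked:
  added field score to record Account: optional float64, tag 25 (in v2 it sits immediately before attempts) -> triggers nothing under Account's printed rules — same verdict
  enum Channel (field role in record Account): symbol AMBER added -> its effect on Account is confined to the forward direction, not asked
  field id in record Account: type int64 changed to float64 -> its effect on Account is confined to the forward direction, not asked
  removed field city from record Account (its key 10 joins the reserved list) -> triggers nothing under Account's printed rules — same verdict


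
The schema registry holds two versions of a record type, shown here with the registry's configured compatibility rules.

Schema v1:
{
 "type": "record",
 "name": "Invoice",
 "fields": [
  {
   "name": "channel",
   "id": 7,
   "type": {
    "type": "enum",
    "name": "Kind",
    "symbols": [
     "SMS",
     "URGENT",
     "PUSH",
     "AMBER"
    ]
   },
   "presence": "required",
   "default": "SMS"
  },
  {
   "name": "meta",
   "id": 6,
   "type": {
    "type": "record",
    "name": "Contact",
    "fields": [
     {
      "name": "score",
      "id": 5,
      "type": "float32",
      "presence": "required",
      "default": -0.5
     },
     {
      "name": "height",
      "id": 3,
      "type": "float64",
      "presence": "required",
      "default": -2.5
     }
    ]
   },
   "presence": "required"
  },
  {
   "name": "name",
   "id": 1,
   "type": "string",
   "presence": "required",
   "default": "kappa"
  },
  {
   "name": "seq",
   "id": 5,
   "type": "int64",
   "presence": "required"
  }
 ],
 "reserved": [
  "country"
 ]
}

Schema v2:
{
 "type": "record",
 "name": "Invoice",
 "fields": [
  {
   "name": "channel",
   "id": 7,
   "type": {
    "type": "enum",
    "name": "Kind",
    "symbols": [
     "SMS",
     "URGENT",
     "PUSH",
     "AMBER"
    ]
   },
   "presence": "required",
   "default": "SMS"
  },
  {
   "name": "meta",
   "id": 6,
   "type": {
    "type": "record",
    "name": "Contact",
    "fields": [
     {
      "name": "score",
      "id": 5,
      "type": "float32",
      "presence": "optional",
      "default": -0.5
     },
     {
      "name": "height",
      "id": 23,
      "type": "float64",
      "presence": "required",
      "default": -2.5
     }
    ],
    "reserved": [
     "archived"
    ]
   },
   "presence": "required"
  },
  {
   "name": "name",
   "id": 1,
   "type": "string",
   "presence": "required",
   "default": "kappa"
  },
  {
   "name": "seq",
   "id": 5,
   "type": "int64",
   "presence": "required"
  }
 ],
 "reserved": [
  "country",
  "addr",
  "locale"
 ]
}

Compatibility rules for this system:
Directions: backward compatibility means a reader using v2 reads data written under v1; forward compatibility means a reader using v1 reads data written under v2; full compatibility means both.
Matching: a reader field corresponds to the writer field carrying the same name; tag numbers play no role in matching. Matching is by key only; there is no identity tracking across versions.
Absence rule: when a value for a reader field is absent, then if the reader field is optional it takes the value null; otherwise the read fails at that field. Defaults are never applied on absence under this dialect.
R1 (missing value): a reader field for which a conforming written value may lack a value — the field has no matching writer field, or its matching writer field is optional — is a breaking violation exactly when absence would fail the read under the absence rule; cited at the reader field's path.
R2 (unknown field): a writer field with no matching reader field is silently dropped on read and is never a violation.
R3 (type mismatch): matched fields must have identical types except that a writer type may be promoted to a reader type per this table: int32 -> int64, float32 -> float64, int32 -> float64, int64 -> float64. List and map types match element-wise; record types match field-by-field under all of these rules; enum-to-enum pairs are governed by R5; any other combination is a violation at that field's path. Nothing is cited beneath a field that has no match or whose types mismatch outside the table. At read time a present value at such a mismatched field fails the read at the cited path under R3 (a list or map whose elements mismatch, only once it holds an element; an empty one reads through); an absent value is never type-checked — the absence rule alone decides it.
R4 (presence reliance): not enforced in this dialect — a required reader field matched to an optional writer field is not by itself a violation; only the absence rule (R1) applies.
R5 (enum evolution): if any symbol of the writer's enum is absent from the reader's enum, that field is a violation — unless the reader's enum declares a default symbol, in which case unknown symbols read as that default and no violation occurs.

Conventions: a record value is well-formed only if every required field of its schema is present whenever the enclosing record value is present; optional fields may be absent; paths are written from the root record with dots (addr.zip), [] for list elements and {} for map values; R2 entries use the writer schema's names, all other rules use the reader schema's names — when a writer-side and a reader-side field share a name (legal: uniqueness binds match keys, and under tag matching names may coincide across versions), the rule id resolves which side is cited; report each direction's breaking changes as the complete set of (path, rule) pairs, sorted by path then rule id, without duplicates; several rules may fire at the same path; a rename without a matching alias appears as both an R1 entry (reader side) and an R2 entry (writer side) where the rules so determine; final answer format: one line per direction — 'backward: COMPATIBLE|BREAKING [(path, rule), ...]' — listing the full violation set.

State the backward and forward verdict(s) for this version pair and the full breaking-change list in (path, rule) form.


each type pair in Invoice: writer, then reader
backward for Invoice (reader v2, writer v1):
  channel: paired with writer channel (Kind -> Kind; writer required)
  meta: paired with writer meta (Contact -> Contact; writer required)
  name: paired with writer name (string -> string; writer required)
  seq: paired with writer seq (int64 -> int64; writer required)
  meta.score: paired with writer meta.score (float32 -> float32; writer required)
  meta.height: paired with writer meta.height (float64 -> float64; writer required)
  nothing fires on Invoice: backward is COMPATIBLE
forward for Invoice (reader v1, writer v2):
  channel: paired with writer channel (Kind -> Kind; writer required)
  meta: paired with writer meta (Contact -> Contact; writer required)
  name: paired with writer name (string -> string; writer required)
  seq: paired with writer seq (int64 -> int64; writer required)
  meta.score: paired with writer meta.score (float32 -> float32; writer optional)
  meta.height: paired with writer meta.height (float64 -> float64; writer required)
  violation R1 at meta.score
  => 1 violation(s): forward is BREAKING for Invoice

backward: COMPATIBLE []; forward: BREAKING [(meta.score, R1)]


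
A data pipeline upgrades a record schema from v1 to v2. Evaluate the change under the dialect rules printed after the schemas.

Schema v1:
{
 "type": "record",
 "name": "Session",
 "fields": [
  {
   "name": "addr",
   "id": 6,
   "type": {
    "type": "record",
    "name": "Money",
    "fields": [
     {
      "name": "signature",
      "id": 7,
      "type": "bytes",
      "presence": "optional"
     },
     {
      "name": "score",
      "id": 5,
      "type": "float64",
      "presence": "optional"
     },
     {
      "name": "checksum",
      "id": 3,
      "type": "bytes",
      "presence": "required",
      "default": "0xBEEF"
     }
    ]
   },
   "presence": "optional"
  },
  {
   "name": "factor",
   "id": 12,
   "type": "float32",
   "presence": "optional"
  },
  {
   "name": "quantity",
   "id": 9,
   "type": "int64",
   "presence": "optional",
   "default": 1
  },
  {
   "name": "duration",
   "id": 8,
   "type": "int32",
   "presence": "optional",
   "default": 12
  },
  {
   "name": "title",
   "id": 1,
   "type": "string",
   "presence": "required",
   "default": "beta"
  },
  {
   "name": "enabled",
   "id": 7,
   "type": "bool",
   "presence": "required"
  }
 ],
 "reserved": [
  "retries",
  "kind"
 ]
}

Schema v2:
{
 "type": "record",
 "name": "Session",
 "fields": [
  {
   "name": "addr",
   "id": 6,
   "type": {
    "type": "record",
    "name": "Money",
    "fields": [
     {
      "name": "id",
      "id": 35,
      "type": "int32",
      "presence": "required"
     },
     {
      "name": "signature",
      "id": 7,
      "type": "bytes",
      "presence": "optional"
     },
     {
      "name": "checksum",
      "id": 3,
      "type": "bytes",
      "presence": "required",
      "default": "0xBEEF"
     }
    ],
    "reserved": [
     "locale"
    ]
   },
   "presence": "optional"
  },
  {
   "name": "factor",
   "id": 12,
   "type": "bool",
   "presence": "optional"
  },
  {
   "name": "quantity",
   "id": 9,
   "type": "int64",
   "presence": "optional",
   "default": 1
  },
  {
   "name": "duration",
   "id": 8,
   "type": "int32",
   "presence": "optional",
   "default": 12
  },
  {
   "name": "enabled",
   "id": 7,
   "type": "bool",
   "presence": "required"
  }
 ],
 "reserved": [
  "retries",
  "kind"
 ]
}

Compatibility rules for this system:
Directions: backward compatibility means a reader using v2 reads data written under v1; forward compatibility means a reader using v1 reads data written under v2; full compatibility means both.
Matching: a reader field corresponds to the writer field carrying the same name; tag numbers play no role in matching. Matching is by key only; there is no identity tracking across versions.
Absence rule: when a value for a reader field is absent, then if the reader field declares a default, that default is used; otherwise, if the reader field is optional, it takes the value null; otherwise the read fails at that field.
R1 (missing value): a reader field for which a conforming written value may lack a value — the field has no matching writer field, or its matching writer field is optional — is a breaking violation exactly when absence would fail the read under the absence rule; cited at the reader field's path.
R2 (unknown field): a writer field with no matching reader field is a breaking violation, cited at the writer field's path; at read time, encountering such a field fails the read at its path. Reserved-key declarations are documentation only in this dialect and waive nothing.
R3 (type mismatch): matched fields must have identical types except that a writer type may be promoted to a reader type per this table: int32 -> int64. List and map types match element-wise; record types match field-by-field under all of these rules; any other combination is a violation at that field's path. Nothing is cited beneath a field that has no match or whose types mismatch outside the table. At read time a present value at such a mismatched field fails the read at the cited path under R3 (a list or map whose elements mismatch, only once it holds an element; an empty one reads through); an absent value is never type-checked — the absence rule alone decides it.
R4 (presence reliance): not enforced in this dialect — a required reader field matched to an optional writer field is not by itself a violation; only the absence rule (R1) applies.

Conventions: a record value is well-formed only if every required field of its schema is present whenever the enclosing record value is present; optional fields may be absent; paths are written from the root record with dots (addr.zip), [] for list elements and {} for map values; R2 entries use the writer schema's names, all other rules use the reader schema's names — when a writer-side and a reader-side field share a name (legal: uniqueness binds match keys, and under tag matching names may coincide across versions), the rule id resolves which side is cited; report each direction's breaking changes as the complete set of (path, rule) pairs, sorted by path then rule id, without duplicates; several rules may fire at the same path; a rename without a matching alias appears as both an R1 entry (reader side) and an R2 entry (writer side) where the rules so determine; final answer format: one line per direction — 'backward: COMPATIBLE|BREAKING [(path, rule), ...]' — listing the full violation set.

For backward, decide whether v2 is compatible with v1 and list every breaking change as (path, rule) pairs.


the writer's type comes first in each Session pair
checking backward for Session: reader v2 against writer v1:
  Money -> Money, writer optional: addr aligns to addr
  float32 -> bool, writer optional: factor aligns to factor
  int64 -> int64, writer optional: quantity aligns to quantity
  int32 -> int32, writer optional: duration aligns to duration
  bool -> bool, writer required: enabled aligns to enabled
  title (writer side), unknown to reader
  no writer field matches reader addr.id
  bytes -> bytes, writer optional: addr.signature aligns to addr.signature
  bytes -> bytes, writer required: addr.checksum aligns to addr.checksum
  addr.score (writer side), unknown to reader
  R1 fires at addr.id
  R2 fires at addr.score
  R3 fires at factor
  R2 fires at title
  backward on Session therefore BREAKING (4)

backward: BREAKING [(addr.id, R1), (addr.score, R2), (factor, R3), (title, R2)]
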